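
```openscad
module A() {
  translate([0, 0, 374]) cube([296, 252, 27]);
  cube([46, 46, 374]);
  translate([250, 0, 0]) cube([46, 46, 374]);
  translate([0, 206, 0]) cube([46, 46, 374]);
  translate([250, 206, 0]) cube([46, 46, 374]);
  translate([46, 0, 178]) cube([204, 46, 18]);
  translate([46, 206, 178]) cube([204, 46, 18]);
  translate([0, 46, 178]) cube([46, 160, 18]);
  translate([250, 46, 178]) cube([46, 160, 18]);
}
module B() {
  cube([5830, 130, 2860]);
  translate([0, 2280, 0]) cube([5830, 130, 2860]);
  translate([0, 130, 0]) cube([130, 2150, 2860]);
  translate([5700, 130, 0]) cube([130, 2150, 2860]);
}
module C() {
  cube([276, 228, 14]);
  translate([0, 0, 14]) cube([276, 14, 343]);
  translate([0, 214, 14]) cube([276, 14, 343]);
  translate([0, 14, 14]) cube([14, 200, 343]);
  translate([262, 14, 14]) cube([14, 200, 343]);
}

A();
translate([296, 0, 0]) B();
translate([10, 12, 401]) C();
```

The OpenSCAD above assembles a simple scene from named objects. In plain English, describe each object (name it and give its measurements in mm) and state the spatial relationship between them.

A is a four-legged stool. The seat is 296×252 mm, 27 mm thick, top at z = 401 mm. It stands on four square legs, each 46×46 mm in cross-section, from z = 0 to the seat underside, each flush with a corner of the seat. Four stretchers, 46 mm wide and 18 mm tall, connect adjacent legs with their undersides at z = 178 mm, each running between the inner faces of the legs it joins and aligned with the legs' outer faces on the other axis.

B is the wall frame of a small rectangular building: four walls, each 2860 mm tall and 130 mm thick, enclosing a footprint 5830 mm (x) by 2410 mm (y) outside-to-outside, with no floor or roof. The front and back walls (the −y and +y sides) span the full width; the two side walls fit between them.

C is an open-topped rectangular box: outside dimensions 276×228×357 mm, with a uniform wall and base thickness of 14 mm. The base is a full 276×228 slab on the floor; four walls sit on top of the base. The front and back walls (the −y and +y sides) span the full width; the two side walls fit between them.

The house frame is against the stool's +x side, with their −y faces flush. The open box is on top of the stool, centred.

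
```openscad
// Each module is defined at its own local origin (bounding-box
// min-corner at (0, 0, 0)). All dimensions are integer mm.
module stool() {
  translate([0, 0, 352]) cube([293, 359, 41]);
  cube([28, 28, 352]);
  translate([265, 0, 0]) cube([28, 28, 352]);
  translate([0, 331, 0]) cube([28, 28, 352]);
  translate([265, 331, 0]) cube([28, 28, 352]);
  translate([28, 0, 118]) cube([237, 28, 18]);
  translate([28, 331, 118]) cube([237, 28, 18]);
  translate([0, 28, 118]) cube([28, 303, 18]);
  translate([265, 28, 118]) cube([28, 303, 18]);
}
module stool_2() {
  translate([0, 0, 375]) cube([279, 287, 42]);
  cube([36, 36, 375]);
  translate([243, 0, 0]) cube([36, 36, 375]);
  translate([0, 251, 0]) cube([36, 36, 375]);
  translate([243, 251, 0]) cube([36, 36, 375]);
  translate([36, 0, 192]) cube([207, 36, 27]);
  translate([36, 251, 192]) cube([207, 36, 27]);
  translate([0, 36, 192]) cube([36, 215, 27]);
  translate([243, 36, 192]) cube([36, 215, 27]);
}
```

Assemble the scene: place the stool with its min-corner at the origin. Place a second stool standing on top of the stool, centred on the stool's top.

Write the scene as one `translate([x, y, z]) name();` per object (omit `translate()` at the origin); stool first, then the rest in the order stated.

stool();
translate([7, 36, 393]) stool_2();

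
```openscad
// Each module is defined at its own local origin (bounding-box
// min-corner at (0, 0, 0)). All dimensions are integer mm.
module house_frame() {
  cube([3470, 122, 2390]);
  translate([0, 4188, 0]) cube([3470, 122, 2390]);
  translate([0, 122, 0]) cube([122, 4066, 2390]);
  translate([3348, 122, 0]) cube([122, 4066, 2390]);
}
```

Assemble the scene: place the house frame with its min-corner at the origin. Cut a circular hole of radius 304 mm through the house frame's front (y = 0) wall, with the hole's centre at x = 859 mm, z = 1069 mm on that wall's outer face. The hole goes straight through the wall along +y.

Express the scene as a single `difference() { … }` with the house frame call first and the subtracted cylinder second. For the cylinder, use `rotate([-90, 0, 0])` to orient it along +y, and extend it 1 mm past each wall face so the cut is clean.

difference() {
  house_frame();
  translate([859, -1, 1069]) rotate([-90, 0, 0]) cylinder(h = 124, r = 304);
}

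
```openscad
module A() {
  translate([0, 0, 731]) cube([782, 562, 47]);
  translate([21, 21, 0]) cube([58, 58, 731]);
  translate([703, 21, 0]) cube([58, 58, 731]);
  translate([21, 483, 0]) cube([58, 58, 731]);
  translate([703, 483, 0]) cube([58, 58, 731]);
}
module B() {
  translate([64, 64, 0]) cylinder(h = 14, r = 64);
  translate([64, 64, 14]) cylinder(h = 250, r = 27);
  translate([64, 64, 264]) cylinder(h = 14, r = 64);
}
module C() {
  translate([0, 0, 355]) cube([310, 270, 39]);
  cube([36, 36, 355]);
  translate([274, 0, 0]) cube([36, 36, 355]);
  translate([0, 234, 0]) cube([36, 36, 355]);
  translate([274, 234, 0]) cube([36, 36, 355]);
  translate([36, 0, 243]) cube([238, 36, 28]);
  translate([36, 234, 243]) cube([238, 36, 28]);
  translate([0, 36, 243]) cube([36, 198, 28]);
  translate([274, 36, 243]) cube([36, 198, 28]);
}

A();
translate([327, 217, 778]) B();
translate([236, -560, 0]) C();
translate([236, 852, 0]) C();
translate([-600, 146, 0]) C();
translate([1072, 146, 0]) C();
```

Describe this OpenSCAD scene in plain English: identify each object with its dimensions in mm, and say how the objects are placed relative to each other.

A is a table with a 782×562 mm rectangular top, 47 mm thick, top surface at z = 778 mm, supported by four 58×58 mm square legs, each inset 21 mm from the nearest pair of top edges, running from the floor.

B is a spool: two coaxial disc flanges of radius 64 mm and thickness 14 mm, joined by a core cylinder of radius 27 mm and height 250 mm. The lower flange rests on z = 0 and the three cylinders share a vertical axis.

C is a four-legged stool. The seat is 310×270 mm, 39 mm thick, top at z = 394 mm. It stands on four square legs, each 36×36 mm in cross-section, from z = 0 to the seat underside, each flush with a corner of the seat. Four stretchers, 36 mm wide and 28 mm tall, connect adjacent legs with their undersides at z = 243 mm, each running between the inner faces of the legs it joins and aligned with the legs' outer faces on the other axis.

The spool is on top of the table, centred. Four stools sit around the table at the −y, +y, −x, +x sides.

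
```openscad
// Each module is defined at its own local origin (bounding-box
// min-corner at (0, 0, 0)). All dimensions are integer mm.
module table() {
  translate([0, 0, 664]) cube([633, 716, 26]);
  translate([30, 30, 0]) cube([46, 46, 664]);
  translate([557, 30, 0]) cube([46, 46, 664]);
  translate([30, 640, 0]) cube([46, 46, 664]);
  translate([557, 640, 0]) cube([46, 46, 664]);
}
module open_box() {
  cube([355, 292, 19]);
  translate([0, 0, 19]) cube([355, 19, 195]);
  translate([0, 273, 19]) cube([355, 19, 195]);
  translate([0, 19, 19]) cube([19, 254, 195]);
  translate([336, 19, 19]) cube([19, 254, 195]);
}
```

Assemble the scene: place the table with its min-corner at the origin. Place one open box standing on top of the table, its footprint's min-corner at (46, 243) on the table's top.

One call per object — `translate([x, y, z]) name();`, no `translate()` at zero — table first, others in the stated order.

table();
translate([46, 243, 690]) open_box();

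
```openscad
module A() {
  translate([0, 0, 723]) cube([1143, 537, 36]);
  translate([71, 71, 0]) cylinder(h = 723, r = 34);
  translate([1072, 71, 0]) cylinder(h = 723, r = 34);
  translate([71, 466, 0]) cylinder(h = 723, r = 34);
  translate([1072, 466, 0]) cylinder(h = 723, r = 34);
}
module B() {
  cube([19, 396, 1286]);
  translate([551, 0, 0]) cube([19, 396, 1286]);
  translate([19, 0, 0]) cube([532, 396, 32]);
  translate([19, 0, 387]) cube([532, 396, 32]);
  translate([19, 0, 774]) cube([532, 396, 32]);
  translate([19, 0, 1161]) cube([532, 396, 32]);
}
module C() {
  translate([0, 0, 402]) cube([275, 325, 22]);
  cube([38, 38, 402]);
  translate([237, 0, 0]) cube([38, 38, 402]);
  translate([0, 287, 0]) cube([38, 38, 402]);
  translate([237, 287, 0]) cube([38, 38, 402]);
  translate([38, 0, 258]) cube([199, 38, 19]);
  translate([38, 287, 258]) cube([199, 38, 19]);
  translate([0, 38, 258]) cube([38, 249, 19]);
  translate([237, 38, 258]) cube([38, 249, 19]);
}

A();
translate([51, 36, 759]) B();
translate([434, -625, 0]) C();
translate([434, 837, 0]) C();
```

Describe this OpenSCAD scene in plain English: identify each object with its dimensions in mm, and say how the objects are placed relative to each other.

A is a table: top 1143 mm (x) × 537 mm (y), 36 mm thick, upper face at z = 759 mm, on four round legs of 68 mm diameter, each leg's bounding box inset 37 mm from the nearest pair of top edges, running from z = 0 to the bottom of the top.

B is a bookshelf 570 mm wide overall, 396 mm deep and 1286 mm tall. The two sides are 19 mm thick vertical panels. 4 horizontal shelves of 32 mm thickness span between the inner faces of the sides; the lowest shelf sits on the floor and shelves are stacked with a clear vertical gap of 355 mm between each pair.

C is a four-legged stool. The seat is 275×325 mm, 22 mm thick, top at z = 424 mm. It stands on four square legs, each 38×38 mm in cross-section, from z = 0 to the seat underside, each flush with a corner of the seat. Four stretchers, 38 mm wide and 19 mm tall, connect adjacent legs with their undersides at z = 258 mm, each running between the inner faces of the legs it joins and aligned with the legs' outer faces on the other axis.

The bookshelf is on top of the table. Two stools sit around the table at the −y, +y sides.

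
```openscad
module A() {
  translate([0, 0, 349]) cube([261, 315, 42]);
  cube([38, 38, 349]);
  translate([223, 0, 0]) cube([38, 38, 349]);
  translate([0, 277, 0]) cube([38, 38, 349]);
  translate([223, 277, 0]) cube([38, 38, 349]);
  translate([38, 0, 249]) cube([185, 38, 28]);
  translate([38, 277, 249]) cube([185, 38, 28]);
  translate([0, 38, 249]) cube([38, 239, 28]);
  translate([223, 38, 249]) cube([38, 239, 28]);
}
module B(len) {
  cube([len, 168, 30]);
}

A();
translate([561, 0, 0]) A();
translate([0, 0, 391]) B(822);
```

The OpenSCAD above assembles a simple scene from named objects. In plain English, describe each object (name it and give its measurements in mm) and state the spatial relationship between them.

A is a four-legged stool. The seat is a 261×315×42 mm slab whose top surface is at z = 391 mm; four square legs, each 38×38 mm in cross-section, run from the floor (z = 0) to the underside of the seat, each flush with a corner of the seat. Four stretchers, 38 mm wide and 28 mm tall, connect adjacent legs with their undersides at z = 249 mm, each running between the inner faces of the legs it joins and aligned with the legs' outer faces on the other axis.

B is a rectangular beam 822 mm long (x), 168 mm deep (y), 30 mm thick (z).

The beam spans the tops of two stools placed 300 mm apart, resting at z = 391 mm.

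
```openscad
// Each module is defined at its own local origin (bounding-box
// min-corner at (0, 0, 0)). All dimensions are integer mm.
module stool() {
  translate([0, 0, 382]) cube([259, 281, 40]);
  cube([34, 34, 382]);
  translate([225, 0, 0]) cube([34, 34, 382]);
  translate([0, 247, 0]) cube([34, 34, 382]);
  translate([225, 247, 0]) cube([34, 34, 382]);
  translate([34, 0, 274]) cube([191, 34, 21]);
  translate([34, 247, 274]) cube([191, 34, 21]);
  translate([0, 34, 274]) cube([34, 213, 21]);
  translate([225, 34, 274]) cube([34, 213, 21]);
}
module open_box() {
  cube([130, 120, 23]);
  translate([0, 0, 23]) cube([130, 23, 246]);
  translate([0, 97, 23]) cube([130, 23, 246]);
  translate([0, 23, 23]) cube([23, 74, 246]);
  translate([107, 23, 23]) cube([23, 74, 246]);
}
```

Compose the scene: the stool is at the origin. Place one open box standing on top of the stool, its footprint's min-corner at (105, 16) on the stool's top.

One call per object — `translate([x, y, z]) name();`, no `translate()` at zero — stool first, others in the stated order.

stool();
translate([105, 16, 422]) open_box();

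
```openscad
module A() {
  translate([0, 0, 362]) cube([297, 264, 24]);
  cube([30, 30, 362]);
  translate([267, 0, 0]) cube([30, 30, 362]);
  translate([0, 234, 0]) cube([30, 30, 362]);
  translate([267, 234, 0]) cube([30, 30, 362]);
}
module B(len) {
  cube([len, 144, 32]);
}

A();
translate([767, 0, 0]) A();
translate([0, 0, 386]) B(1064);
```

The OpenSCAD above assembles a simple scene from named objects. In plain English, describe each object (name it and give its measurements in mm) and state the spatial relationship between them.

A is a four-legged stool. The seat is 297×264 mm, 24 mm thick, top at z = 386 mm. It stands on four square legs, each 30×30 mm in cross-section, from z = 0 to the seat underside, each flush with a corner of the seat.

B is a rectangular beam 1064 mm long (x), 144 mm deep (y), 32 mm thick (z).

The beam spans the tops of two stools placed 470 mm apart, resting at z = 386 mm.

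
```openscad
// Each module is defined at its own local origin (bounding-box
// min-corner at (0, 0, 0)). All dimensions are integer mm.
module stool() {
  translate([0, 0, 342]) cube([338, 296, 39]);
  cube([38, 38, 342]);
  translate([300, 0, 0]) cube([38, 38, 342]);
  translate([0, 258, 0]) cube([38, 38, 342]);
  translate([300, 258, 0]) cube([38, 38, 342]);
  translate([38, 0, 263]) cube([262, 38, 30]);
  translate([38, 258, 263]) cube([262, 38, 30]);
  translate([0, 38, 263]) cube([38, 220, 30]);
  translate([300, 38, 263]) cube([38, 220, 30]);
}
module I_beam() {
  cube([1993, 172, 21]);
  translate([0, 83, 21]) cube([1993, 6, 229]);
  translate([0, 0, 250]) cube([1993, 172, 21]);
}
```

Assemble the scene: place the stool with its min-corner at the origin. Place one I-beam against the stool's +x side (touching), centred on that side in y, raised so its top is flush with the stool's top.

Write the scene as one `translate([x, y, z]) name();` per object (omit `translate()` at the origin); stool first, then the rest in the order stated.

stool();
translate([338, 62, 110]) I_beam();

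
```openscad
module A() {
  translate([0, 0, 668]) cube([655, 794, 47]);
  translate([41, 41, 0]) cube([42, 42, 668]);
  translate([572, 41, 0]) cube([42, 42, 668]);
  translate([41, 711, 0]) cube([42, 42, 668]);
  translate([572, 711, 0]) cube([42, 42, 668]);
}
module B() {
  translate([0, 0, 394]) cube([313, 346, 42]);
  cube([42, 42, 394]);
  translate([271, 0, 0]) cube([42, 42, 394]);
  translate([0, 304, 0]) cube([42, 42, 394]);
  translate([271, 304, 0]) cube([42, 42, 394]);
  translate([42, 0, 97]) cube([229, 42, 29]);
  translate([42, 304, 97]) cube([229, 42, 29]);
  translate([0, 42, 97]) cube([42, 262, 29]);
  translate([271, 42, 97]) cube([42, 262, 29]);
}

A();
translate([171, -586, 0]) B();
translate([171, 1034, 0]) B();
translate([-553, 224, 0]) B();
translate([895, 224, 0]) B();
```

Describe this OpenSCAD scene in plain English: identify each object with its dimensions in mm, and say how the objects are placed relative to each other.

A is a table with a 655×794 mm rectangular top, 47 mm thick, top surface at z = 715 mm, supported by four 42×42 mm square legs, each inset 41 mm from the nearest pair of top edges, running from the floor.

B is a four-legged stool. The seat is a 313×346×42 mm slab whose top surface is at z = 436 mm; four square legs, each 42×42 mm in cross-section, run from the floor (z = 0) to the underside of the seat, each flush with a corner of the seat. Four stretchers, 42 mm wide and 29 mm tall, connect adjacent legs with their undersides at z = 97 mm, each running between the inner faces of the legs it joins and aligned with the legs' outer faces on the other axis.

Four stools sit around the table at the −y, +y, −x, +x sides.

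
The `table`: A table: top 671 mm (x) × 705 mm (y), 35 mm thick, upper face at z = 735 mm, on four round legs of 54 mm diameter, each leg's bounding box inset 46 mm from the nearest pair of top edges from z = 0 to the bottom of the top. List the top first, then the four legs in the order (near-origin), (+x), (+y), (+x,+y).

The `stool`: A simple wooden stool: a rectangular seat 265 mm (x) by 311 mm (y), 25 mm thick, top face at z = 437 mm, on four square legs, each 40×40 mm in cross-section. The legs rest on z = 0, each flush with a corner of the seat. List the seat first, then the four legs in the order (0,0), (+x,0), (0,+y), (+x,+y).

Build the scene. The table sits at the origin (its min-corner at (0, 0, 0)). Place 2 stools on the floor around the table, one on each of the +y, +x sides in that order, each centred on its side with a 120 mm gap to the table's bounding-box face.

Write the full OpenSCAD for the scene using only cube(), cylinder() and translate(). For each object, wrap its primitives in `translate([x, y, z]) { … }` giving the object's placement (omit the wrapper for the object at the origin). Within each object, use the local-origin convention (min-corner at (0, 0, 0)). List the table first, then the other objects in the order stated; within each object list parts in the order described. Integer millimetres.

translate([0, 0, 700]) cube([671, 705, 35]);
translate([73, 73, 0]) cylinder(h = 700, r = 27);
translate([598, 73, 0]) cylinder(h = 700, r = 27);
translate([73, 632, 0]) cylinder(h = 700, r = 27);
translate([598, 632, 0]) cylinder(h = 700, r = 27);
translate([203, 825, 0]) {
  translate([0, 0, 412]) cube([265, 311, 25]);
  cube([40, 40, 412]);
  translate([225, 0, 0]) cube([40, 40, 412]);
  translate([0, 271, 0]) cube([40, 40, 412]);
  translate([225, 271, 0]) cube([40, 40, 412]);
}
translate([791, 197, 0]) {
  translate([0, 0, 412]) cube([265, 311, 25]);
  cube([40, 40, 412]);
  translate([225, 0, 0]) cube([40, 40, 412]);
  translate([0, 271, 0]) cube([40, 40, 412]);
  translate([225, 271, 0]) cube([40, 40, 412]);
}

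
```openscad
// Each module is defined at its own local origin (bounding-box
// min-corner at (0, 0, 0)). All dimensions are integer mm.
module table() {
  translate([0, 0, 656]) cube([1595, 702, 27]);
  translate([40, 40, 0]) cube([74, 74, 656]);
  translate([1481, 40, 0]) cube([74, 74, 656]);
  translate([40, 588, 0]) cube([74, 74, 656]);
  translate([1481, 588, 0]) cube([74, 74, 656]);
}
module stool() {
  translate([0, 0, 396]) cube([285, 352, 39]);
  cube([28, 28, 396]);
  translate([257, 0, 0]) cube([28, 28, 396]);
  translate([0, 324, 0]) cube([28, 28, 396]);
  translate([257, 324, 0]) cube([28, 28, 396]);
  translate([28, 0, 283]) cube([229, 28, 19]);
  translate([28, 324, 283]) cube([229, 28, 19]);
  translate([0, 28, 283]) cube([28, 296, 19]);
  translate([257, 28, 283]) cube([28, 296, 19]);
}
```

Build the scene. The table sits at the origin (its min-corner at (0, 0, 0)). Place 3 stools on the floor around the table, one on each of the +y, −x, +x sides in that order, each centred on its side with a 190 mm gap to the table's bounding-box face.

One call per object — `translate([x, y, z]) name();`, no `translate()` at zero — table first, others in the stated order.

table();
translate([655, 892, 0]) stool();
translate([-475, 175, 0]) stool();
translate([1785, 175, 0]) stool();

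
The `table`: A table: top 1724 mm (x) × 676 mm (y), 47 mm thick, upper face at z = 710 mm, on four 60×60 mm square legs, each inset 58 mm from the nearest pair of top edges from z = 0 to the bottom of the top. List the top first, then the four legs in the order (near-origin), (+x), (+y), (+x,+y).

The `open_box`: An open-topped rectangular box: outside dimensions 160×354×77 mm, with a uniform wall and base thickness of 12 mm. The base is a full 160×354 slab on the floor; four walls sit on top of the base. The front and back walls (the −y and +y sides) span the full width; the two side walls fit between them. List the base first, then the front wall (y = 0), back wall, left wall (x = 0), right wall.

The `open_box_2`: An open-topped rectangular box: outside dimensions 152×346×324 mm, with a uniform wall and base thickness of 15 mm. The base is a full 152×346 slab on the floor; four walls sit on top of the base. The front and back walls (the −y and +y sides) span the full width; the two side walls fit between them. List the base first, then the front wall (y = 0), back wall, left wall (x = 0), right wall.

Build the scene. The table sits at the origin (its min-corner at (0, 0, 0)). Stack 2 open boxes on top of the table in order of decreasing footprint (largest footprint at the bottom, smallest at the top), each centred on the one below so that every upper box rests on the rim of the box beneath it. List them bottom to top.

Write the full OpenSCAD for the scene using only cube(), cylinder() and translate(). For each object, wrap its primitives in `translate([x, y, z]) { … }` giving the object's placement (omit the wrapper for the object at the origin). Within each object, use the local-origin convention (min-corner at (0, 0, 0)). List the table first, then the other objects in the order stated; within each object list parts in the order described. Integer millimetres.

translate([0, 0, 663]) cube([1724, 676, 47]);
translate([58, 58, 0]) cube([60, 60, 663]);
translate([1606, 58, 0]) cube([60, 60, 663]);
translate([58, 558, 0]) cube([60, 60, 663]);
translate([1606, 558, 0]) cube([60, 60, 663]);
translate([782, 161, 710]) {
  cube([160, 354, 12]);
  translate([0, 0, 12]) cube([160, 12, 65]);
  translate([0, 342, 12]) cube([160, 12, 65]);
  translate([0, 12, 12]) cube([12, 330, 65]);
  translate([148, 12, 12]) cube([12, 330, 65]);
}
translate([786, 165, 787]) {
  cube([152, 346, 15]);
  translate([0, 0, 15]) cube([152, 15, 309]);
  translate([0, 331, 15]) cube([152, 15, 309]);
  translate([0, 15, 15]) cube([15, 316, 309]);
  translate([137, 15, 15]) cube([15, 316, 309]);
}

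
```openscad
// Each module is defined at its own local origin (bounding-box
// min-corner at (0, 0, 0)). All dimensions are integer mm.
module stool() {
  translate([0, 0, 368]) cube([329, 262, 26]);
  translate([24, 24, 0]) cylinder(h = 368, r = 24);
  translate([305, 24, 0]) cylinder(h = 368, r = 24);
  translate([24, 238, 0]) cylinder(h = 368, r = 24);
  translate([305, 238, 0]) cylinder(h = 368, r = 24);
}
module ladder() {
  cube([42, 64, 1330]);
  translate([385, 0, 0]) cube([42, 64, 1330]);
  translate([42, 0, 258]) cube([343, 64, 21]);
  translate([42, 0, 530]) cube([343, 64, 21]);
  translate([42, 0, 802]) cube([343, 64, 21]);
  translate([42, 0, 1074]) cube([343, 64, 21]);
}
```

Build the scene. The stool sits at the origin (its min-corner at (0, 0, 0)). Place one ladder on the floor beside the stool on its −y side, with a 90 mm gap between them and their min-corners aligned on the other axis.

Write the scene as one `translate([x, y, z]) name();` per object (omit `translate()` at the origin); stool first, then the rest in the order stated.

stool();
translate([0, -154, 0]) ladder();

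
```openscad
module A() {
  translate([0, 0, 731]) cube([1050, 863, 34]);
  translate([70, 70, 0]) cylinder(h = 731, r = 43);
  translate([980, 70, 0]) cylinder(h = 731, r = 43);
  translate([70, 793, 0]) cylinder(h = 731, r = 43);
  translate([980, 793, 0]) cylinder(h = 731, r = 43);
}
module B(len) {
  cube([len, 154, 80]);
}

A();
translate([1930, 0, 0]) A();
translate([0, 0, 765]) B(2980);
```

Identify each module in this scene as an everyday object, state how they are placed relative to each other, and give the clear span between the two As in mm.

Second table starts at x = 1930; first ends at x = 1050; clear span = 1930 − 1050 = 880 mm.

A is a table. B is a beam. A beam spans the tops of two tables. The clear span between the two tables is 880 mm.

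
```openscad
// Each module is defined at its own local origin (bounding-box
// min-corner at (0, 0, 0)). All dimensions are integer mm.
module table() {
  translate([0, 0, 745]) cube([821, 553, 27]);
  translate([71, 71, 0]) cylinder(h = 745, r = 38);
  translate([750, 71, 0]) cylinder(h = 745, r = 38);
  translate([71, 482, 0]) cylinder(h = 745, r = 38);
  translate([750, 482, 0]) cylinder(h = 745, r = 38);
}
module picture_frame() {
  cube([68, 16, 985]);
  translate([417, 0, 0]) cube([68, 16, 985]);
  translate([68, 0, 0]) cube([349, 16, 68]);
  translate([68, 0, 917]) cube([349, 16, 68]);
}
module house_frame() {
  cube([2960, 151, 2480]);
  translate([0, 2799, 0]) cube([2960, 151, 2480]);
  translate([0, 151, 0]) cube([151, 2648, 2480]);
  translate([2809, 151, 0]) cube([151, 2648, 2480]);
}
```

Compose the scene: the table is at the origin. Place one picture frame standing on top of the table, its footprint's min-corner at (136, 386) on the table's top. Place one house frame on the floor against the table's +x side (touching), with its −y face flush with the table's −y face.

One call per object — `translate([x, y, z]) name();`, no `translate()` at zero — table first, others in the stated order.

table();
translate([136, 386, 772]) picture_frame();
translate([821, 0, 0]) house_frame();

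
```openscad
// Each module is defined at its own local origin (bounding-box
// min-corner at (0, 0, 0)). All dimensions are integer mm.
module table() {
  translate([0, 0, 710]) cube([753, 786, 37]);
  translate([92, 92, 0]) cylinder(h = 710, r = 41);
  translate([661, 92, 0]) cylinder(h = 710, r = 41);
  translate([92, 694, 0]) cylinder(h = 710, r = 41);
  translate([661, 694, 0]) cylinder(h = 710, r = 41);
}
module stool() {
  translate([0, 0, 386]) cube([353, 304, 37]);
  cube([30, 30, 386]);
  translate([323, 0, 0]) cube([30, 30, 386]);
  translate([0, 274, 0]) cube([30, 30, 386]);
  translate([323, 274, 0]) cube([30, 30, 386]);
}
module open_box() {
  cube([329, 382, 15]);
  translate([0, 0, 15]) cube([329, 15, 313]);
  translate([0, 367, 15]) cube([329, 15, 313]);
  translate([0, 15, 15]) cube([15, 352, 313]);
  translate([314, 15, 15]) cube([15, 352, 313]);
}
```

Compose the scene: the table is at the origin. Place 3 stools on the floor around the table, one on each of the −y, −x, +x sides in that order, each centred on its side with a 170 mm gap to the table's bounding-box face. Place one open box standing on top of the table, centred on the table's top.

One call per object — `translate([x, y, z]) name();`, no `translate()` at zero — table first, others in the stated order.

table();
translate([200, -474, 0]) stool();
translate([-523, 241, 0]) stool();
translate([923, 241, 0]) stool();
translate([212, 202, 747]) open_box();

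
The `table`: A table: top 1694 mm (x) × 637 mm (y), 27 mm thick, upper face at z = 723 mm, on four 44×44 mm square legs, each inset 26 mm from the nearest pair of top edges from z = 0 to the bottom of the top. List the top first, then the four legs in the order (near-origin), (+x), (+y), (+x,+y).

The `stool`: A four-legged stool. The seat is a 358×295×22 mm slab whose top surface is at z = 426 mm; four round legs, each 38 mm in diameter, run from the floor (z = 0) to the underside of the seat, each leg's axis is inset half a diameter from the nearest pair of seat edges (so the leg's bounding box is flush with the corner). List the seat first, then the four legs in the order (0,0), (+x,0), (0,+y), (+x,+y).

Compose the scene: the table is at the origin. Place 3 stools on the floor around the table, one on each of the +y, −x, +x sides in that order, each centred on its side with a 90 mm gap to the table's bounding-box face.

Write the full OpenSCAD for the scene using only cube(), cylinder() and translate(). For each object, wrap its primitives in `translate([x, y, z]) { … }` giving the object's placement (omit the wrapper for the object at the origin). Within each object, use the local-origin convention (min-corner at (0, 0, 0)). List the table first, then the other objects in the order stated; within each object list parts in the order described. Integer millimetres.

translate([0, 0, 696]) cube([1694, 637, 27]);
translate([26, 26, 0]) cube([44, 44, 696]);
translate([1624, 26, 0]) cube([44, 44, 696]);
translate([26, 567, 0]) cube([44, 44, 696]);
translate([1624, 567, 0]) cube([44, 44, 696]);
translate([668, 727, 0]) {
  translate([0, 0, 404]) cube([358, 295, 22]);
  translate([19, 19, 0]) cylinder(h = 404, r = 19);
  translate([339, 19, 0]) cylinder(h = 404, r = 19);
  translate([19, 276, 0]) cylinder(h = 404, r = 19);
  translate([339, 276, 0]) cylinder(h = 404, r = 19);
}
translate([-448, 171, 0]) {
  translate([0, 0, 404]) cube([358, 295, 22]);
  translate([19, 19, 0]) cylinder(h = 404, r = 19);
  translate([339, 19, 0]) cylinder(h = 404, r = 19);
  translate([19, 276, 0]) cylinder(h = 404, r = 19);
  translate([339, 276, 0]) cylinder(h = 404, r = 19);
}
translate([1784, 171, 0]) {
  translate([0, 0, 404]) cube([358, 295, 22]);
  translate([19, 19, 0]) cylinder(h = 404, r = 19);
  translate([339, 19, 0]) cylinder(h = 404, r = 19);
  translate([19, 276, 0]) cylinder(h = 404, r = 19);
  translate([339, 276, 0]) cylinder(h = 404, r = 19);
}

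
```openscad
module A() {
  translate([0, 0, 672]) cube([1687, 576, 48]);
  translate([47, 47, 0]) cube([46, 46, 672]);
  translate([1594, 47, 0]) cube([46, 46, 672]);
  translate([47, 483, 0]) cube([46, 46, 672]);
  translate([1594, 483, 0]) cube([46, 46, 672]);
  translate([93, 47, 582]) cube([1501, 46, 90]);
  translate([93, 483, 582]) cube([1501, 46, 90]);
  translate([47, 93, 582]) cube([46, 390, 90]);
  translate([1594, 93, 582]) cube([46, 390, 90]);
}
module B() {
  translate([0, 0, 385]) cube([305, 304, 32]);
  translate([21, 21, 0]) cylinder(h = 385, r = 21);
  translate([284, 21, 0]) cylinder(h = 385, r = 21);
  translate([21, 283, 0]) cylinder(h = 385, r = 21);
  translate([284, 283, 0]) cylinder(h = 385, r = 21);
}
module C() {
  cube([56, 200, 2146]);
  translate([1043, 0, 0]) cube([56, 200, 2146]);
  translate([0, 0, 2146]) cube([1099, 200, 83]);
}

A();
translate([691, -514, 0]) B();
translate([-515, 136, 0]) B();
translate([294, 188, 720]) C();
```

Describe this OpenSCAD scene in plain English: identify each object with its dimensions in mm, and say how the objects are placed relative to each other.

A is a table: top 1687 mm (x) × 576 mm (y), 48 mm thick, upper face at z = 720 mm, on four 46×46 mm square legs, each inset 47 mm from the nearest pair of top edges, running from z = 0 to the bottom of the top. Four apron rails, 46 mm thick and 90 mm tall, run between adjacent legs with their top edges flush with the underside of the top and their outer faces flush with the legs' outer faces.

B is a four-legged stool. The seat is a 305×304×32 mm slab whose top surface is at z = 417 mm; four round legs, each 42 mm in diameter, run from the floor (z = 0) to the underside of the seat, each leg's axis is inset half a diameter from the nearest pair of seat edges (so the leg's bounding box is flush with the corner).

C is a door frame. The clear opening is 987 mm wide and 2146 mm high. Two 56 mm wide jambs, 200 mm deep, stand either side of the opening from the floor to the top of the opening. A 83 mm thick head sits across the top of both jambs, spanning the full outside width of the frame.

Two stools sit around the table at the −y, −x sides. The door frame is on top of the table, centred.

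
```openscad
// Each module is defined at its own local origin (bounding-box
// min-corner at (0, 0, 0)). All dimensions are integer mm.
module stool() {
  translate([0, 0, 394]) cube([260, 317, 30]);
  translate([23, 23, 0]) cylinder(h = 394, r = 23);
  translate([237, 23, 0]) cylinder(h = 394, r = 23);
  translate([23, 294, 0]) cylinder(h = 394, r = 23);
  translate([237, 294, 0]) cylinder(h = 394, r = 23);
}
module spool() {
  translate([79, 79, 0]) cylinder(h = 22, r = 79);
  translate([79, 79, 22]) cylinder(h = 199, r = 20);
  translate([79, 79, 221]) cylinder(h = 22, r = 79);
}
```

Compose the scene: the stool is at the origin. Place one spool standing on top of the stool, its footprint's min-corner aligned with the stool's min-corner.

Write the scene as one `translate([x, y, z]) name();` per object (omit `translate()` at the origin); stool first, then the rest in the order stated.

stool();
translate([0, 0, 424]) spool();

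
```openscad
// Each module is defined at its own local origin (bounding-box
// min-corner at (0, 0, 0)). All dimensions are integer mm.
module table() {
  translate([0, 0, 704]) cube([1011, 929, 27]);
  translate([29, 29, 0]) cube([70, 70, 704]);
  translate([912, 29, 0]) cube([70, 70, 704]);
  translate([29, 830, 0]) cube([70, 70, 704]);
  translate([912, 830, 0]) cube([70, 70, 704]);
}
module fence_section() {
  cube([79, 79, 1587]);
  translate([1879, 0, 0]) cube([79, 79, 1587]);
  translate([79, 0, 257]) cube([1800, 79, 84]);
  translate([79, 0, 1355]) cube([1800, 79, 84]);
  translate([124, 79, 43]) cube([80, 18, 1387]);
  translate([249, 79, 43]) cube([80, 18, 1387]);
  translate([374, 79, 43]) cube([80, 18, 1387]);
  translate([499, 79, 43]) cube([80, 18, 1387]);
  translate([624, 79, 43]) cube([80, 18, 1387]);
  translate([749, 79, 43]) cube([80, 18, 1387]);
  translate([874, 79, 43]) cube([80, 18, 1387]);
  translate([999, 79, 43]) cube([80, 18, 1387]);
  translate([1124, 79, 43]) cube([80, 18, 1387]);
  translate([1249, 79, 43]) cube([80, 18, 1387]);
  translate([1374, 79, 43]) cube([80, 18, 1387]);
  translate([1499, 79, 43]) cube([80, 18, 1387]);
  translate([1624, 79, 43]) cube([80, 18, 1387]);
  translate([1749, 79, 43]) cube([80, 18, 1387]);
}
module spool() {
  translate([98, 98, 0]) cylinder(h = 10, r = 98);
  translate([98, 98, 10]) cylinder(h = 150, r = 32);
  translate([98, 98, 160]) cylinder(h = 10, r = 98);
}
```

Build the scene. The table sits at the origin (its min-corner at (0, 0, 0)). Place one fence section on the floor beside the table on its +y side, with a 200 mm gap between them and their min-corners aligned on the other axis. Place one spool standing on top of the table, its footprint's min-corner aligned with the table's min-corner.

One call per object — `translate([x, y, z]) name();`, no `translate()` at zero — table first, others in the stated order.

table();
translate([0, 1129, 0]) fence_section();
translate([0, 0, 731]) spool();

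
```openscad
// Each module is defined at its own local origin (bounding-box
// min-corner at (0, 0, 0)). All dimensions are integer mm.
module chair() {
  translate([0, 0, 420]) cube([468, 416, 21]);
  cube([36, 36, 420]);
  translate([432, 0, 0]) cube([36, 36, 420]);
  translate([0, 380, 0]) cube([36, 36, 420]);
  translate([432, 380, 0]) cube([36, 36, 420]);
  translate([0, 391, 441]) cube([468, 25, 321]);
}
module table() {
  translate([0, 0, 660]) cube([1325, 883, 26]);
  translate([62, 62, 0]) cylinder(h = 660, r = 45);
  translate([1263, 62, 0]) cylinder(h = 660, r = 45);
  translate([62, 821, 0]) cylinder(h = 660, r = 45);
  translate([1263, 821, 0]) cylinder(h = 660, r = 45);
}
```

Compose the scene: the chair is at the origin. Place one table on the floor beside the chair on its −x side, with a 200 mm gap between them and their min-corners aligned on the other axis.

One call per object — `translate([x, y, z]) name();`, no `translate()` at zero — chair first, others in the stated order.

chair();
translate([-1525, 0, 0]) table();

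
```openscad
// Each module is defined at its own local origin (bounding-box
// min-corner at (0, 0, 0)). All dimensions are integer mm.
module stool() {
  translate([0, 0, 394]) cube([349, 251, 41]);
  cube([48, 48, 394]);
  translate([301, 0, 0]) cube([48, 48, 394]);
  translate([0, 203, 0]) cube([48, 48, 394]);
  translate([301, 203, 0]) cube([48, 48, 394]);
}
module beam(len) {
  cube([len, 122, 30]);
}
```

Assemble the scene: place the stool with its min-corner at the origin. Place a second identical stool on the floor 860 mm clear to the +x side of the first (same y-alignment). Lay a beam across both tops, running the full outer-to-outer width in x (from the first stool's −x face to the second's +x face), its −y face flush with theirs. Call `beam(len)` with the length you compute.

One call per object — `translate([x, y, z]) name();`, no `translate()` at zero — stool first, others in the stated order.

stool();
translate([1209, 0, 0]) stool();
translate([0, 0, 435]) beam(1558);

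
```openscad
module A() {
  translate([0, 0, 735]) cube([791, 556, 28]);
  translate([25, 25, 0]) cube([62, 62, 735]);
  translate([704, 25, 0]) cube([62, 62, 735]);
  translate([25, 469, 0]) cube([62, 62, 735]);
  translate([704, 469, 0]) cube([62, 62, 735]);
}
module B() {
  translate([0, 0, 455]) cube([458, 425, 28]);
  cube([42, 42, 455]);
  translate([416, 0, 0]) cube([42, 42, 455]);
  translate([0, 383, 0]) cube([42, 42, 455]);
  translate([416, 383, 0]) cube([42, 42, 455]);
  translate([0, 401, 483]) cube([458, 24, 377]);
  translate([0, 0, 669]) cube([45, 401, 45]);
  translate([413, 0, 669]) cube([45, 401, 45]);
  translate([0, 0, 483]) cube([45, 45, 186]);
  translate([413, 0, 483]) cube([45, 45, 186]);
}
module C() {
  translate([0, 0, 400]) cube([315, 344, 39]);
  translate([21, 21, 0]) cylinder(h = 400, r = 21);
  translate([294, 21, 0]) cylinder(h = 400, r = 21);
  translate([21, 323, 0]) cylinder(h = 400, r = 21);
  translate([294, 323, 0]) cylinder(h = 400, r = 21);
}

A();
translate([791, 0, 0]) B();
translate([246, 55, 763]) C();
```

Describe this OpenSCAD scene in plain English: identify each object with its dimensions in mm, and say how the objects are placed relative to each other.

A is a table with a 791×556 mm rectangular top, 28 mm thick, top surface at z = 763 mm, supported by four 62×62 mm square legs, each inset 25 mm from the nearest pair of top edges, running from the floor.

B is a chair: 458×425 mm seat, 28 mm thick, top at z = 483 mm, on four 42 mm square corner legs flush with the seat edges. A 24 mm thick backrest slab spans the full seat width, extending 377 mm above the seat top, its back face flush with the seat's +y edge. Two armrests of 45×45 mm section run along each side from the seat's front edge to the front of the backrest, top faces 231 mm above the seat top and outer faces flush with the seat's x-edges; a 45×45 mm post under the front of each armrest stands on the seat at the front corner.

C is a four-legged stool. The seat is a 315×344×39 mm slab whose top surface is at z = 439 mm; four round legs, each 42 mm in diameter, run from the floor (z = 0) to the underside of the seat, each leg's axis is inset half a diameter from the nearest pair of seat edges (so the leg's bounding box is flush with the corner).

The chair is against the table's +x side, with their −y faces flush. The stool is on top of the table.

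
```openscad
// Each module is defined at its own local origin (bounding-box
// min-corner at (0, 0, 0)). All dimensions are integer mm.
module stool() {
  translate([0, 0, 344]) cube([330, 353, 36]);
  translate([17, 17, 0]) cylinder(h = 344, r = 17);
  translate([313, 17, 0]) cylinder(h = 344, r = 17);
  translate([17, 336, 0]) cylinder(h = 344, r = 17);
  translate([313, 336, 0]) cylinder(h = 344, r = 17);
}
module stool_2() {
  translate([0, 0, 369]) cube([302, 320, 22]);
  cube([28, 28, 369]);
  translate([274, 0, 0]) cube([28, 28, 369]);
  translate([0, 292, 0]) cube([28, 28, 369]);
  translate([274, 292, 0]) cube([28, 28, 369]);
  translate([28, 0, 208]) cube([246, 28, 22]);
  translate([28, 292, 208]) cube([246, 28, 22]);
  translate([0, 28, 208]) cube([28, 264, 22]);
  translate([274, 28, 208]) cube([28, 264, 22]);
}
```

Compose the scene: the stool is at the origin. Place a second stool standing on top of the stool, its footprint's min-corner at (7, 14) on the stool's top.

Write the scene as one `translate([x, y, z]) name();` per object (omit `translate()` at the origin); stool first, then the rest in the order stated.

stool();
translate([7, 14, 380]) stool_2();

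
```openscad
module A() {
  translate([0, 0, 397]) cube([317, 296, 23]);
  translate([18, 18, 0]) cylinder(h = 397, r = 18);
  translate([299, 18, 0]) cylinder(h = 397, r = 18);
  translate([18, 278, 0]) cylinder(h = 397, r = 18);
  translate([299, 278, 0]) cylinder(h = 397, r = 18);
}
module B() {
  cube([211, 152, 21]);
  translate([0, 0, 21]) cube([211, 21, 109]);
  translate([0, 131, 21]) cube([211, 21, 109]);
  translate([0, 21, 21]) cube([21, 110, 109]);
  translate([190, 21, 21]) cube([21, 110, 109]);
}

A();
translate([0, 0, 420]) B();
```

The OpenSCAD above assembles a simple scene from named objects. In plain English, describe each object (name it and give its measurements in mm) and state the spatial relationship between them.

A is a four-legged stool. The seat is 317×296 mm, 23 mm thick, top at z = 420 mm. It stands on four round legs, each 36 mm in diameter, from z = 0 to the seat underside, each leg's axis is inset half a diameter from the nearest pair of seat edges (so the leg's bounding box is flush with the corner).

B is an open-topped rectangular box: outside dimensions 211×152×130 mm, with a uniform wall and base thickness of 21 mm. The base is a full 211×152 slab on the floor; four walls sit on top of the base. The front and back walls (the −y and +y sides) span the full width; the two side walls fit between them.

The open box is on top of the stool.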